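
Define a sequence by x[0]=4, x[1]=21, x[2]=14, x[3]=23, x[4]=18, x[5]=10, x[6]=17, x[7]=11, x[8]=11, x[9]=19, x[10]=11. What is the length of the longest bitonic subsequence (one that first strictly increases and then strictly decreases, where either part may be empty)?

6

inc[i] = longest strictly increasing subsequence ending at i; dec[i] = longest strictly decreasing subsequence starting at i:
i:      0  1  2  3  4  5  6  7  8  9 10
x[i]:   4 21 14 23 18 10 17 11 11 19 11
inc:    1  2  2  3  3  2  3  3  3  4  3
dec:    1  4  2  4  3  1  2  1  1  2  1
Best peak at i=3 (value 23): inc=3, dec=4, length 3+4−1 = 6.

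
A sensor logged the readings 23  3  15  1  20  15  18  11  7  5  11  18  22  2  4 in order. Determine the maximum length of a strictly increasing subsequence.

Let dp[i] be the length of the longest such subsequence ending at index i:
i:      1  2  3  4  5  6  7  8  9 10 11 12 13 14 15
a[i]:  23  3 15  1 20 15 18 11  7  5 11 18 22  2  4
dp:     1  1  2  1  3  2  3  2  2  2  3  4  5  2  3
Maximum dp value is 5.

5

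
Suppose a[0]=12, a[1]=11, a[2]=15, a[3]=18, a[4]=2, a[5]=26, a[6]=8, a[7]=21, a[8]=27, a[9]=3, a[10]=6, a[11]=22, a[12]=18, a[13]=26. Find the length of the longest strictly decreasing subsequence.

4

Let dp[i] be the longest strictly decreasing subsequence ending at i:
i:      0  1  2  3  4  5  6  7  8  9 10 11 12 13
a[i]:  12 11 15 18  2 26  8 21 27  3  6 22 18 26
dp:     1  2  1  1  3  1  3  2  1  4  4  2  3  2
Maximum is 4.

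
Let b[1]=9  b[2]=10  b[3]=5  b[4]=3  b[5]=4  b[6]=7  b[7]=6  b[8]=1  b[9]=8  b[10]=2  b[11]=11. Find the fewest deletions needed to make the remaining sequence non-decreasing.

6

Fewest deletions = n − (longest non-decreasing subsequence).
i:      1  2  3  4  5  6  7  8  9 10 11
b[i]:   9 10  5  3  4  7  6  1  8  2 11
dp:     1  2  1  1  2  3  3  1  4  2  5
max dp = 5, so deletions = 11 − 5 = 6.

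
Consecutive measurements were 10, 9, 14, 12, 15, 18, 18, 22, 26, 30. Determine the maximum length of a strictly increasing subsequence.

Track the smallest tail for each achievable length (strict):
10 → extends → [10]
9 → replaces 10 → [9]
14 → extends → [9, 14]
12 → replaces 14 → [9, 12]
15 → extends → [9, 12, 15]
18 → extends → [9, 12, 15, 18]
18 → already a tail → [9, 12, 15, 18]
22 → extends → [9, 12, 15, 18, 22]
26 → extends → [9, 12, 15, 18, 22, 26]
30 → extends → [9, 12, 15, 18, 22, 26, 30]
Seven tails, so the longest strictly increasing subsequence has length 7 (e.g. 10, 14, 15, 18, 22, 26, 30).

7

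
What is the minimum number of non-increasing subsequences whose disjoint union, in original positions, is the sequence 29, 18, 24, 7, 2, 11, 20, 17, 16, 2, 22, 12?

4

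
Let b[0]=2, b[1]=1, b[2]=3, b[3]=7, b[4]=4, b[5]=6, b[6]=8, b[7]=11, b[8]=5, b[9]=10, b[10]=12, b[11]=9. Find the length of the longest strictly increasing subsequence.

Track the smallest tail for each achievable length (strict):
2 → extends → [2]
1 → replaces 2 → [1]
3 → extends → [1, 3]
7 → extends → [1, 3, 7]
4 → replaces 7 → [1, 3, 4]
6 → extends → [1, 3, 4, 6]
8 → extends → [1, 3, 4, 6, 8]
11 → extends → [1, 3, 4, 6, 8, 11]
5 → replaces 6 → [1, 3, 4, 5, 8, 11]
10 → replaces 11 → [1, 3, 4, 5, 8, 10]
12 → extends → [1, 3, 4, 5, 8, 10, 12]
9 → replaces 10 → [1, 3, 4, 5, 8, 9, 12]
Seven tails, so the longest strictly increasing subsequence has length 7 (e.g. 2, 3, 4, 6, 8, 11, 12).

7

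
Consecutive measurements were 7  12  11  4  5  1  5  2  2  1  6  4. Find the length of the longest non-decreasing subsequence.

4

Let dp[i] be the length of the longest such subsequence ending at index i:
i:      1  2  3  4  5  6  7  8  9 10 11 12
a[i]:   7 12 11  4  5  1  5  2  2  1  6  4
dp:     1  2  2  1  2  1  3  2  3  2  4  4
Maximum dp value is 4.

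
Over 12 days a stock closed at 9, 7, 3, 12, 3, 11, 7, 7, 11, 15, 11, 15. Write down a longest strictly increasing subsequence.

Patience tails give the LIS length; then backtrack through the dp parents:
9 → extends → [9]
7 → replaces 9 → [7]
3 → replaces 7 → [3]
12 → extends → [3, 12]
3 → already a tail → [3, 12]
11 → replaces 12 → [3, 11]
7 → replaces 11 → [3, 7]
7 → already a tail → [3, 7]
11 → extends → [3, 7, 11]
15 → extends → [3, 7, 11, 15]
11 → already a tail → [3, 7, 11, 15]
15 → already a tail → [3, 7, 11, 15]
Length 4; one witness is 3, 7, 11, 15.

3, 7, 11, 15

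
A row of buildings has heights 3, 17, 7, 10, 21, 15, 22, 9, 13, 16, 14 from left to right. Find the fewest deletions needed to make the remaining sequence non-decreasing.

Fewest deletions = n − (longest non-decreasing subsequence).
Patience tails:
3 → extends → [3]
17 → extends → [3, 17]
7 → replaces 17 → [3, 7]
10 → extends → [3, 7, 10]
21 → extends → [3, 7, 10, 21]
15 → replaces 21 → [3, 7, 10, 15]
22 → extends → [3, 7, 10, 15, 22]
9 → replaces 10 → [3, 7, 9, 15, 22]
13 → replaces 15 → [3, 7, 9, 13, 22]
16 → replaces 22 → [3, 7, 9, 13, 16]
14 → replaces 16 → [3, 7, 9, 13, 14]
Longest non-decreasing subsequence has length 5, so deletions = 11 − 5 = 6.

6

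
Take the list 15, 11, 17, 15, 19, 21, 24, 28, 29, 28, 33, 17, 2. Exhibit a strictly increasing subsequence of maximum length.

15, 17, 19, 21, 24, 28, 29, 33

Patience tails give the LIS length; then backtrack through the dp parents:
15 → extends → [15]
11 → replaces 15 → [11]
17 → extends → [11, 17]
15 → replaces 17 → [11, 15]
19 → extends → [11, 15, 19]
21 → extends → [11, 15, 19, 21]
24 → extends → [11, 15, 19, 21, 24]
28 → extends → [11, 15, 19, 21, 24, 28]
29 → extends → [11, 15, 19, 21, 24, 28, 29]
28 → already a tail → [11, 15, 19, 21, 24, 28, 29]
33 → extends → [11, 15, 19, 21, 24, 28, 29, 33]
17 → replaces 19 → [11, 15, 17, 21, 24, 28, 29, 33]
2 → replaces 11 → [2, 15, 17, 21, 24, 28, 29, 33]
Length 8; one witness is 15, 17, 19, 21, 24, 28, 29, 33.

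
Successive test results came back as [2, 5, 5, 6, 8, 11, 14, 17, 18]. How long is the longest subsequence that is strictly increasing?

8

Let dp[i] be the length of the longest such subsequence ending at index i:
i:      1  2  3  4  5  6  7  8  9
a[i]:   2  5  5  6  8 11 14 17 18
dp:     1  2  2  3  4  5  6  7  8
Maximum dp value is 8.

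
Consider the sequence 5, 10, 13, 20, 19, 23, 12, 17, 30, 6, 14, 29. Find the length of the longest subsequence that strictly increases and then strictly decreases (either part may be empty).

7

inc[i] = longest strictly increasing subsequence ending at i; dec[i] = longest strictly decreasing subsequence starting at i:
i:      1  2  3  4  5  6  7  8  9 10 11 12
a[i]:   5 10 13 20 19 23 12 17 30  6 14 29
inc:    1  2  3  4  4  5  3  4  6  2  4  6
dec:    1  2  3  4  3  3  2  2  2  1  1  1
Best peak at i=4 (value 20): inc=4, dec=4, length 4+4−1 = 7.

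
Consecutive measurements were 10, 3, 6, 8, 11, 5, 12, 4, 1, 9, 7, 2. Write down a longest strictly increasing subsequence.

3, 6, 8, 11, 12

Patience tails give the LIS length; then backtrack through the dp parents:
10 → extends → [10]
3 → replaces 10 → [3]
6 → extends → [3, 6]
8 → extends → [3, 6, 8]
11 → extends → [3, 6, 8, 11]
5 → replaces 6 → [3, 5, 8, 11]
12 → extends → [3, 5, 8, 11, 12]
4 → replaces 5 → [3, 4, 8, 11, 12]
1 → replaces 3 → [1, 4, 8, 11, 12]
9 → replaces 11 → [1, 4, 8, 9, 12]
7 → replaces 8 → [1, 4, 7, 9, 12]
2 → replaces 4 → [1, 2, 7, 9, 12]
Length 5; one witness is 3, 6, 8, 11, 12.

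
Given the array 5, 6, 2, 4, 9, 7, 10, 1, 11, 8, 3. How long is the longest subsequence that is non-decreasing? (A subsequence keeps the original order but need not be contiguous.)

Track the smallest tail for each achievable length (allowing ties):
5 → extends → [5]
6 → extends → [5, 6]
2 → replaces 5 → [2, 6]
4 → replaces 6 → [2, 4]
9 → extends → [2, 4, 9]
7 → replaces 9 → [2, 4, 7]
10 → extends → [2, 4, 7, 10]
1 → replaces 2 → [1, 4, 7, 10]
11 → extends → [1, 4, 7, 10, 11]
8 → replaces 10 → [1, 4, 7, 8, 11]
3 → replaces 4 → [1, 3, 7, 8, 11]
Five tails, so the longest non-decreasing subsequence has length 5 (e.g. 5, 6, 9, 10, 11).

5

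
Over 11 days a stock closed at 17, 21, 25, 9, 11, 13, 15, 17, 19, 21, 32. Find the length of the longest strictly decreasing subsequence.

2

Negate each value so 'decreasing' becomes 'increasing', then run patience tails on the negated sequence:
-17 → extends → [-17]
-21 → replaces -17 → [-21]
-25 → replaces -21 → [-25]
-9 → extends → [-25, -9]
-11 → replaces -9 → [-25, -11]
-13 → replaces -11 → [-25, -13]
-15 → replaces -13 → [-25, -15]
-17 → replaces -15 → [-25, -17]
-19 → replaces -17 → [-25, -19]
-21 → replaces -19 → [-25, -21]
-32 → replaces -25 → [-32, -21]
Two tails, so the longest strictly decreasing subsequence of the original has length 2.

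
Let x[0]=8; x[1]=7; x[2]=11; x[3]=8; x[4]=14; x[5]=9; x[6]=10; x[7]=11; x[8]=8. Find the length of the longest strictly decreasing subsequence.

Negate each value so 'decreasing' becomes 'increasing', then run patience tails on the negated sequence:
-8 → extends → [-8]
-7 → extends → [-8, -7]
-11 → replaces -8 → [-11, -7]
-8 → replaces -7 → [-11, -8]
-14 → replaces -11 → [-14, -8]
-9 → replaces -8 → [-14, -9]
-10 → replaces -9 → [-14, -10]
-11 → replaces -10 → [-14, -11]
-8 → extends → [-14, -11, -8]
Three tails, so the longest strictly decreasing subsequence of the original has length 3.

3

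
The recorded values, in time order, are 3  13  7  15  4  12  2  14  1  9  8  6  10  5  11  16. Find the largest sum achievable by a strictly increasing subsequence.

56

Let S[i] be the best sum of a strictly increasing subsequence ending at i:
i:      1  2  3  4  5  6  7  8  9 10 11 12 13 14 15 16
a[i]:   3 13  7 15  4 12  2 14  1  9  8  6 10  5 11 16
S:      3 16 10 31  7 22  2 36  1 19 18 13 29 12 40 56
Maximum is 56 (e.g. 3 + 7 + 9 + 10 + 11 + 16).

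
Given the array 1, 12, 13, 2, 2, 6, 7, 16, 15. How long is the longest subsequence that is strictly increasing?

5

Let dp[i] be the length of the longest such subsequence ending at index i:
i:      1  2  3  4  5  6  7  8  9
a[i]:   1 12 13  2  2  6  7 16 15
dp:     1  2  3  2  2  3  4  5  5
Maximum dp value is 5.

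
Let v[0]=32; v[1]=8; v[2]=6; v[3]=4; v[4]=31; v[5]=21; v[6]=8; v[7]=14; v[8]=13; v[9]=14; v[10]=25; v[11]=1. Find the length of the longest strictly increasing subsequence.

5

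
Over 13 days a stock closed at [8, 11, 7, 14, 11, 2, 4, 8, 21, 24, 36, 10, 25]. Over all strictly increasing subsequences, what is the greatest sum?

114

Let S[i] be the best sum of a strictly increasing subsequence ending at i:
i:       1   2   3   4   5   6   7   8   9  10  11  12  13
a[i]:    8  11   7  14  11   2   4   8  21  24  36  10  25
S:       8  19   7  33  19   2   6  15  54  78 114  25 103
Maximum is 114 (e.g. 8 + 11 + 14 + 21 + 24 + 36).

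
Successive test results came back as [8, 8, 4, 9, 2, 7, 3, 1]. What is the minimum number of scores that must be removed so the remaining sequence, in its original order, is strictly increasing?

6

Fewest deletions = n − (longest strictly increasing subsequence).
i:     1 2 3 4 5 6 7 8
a[i]:  8 8 4 9 2 7 3 1
dp:    1 1 1 2 1 2 2 1
max dp = 2, so deletions = 8 − 2 = 6.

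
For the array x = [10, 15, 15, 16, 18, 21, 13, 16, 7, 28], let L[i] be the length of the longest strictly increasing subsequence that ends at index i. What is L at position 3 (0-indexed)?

3

dp[i] = 1 + max{dp[j] : j<i, x[j]<x[i]} (or 1 if no such j):
i:      0  1  2  3  4  5  6  7  8  9
x[i]:  10 15 15 16 18 21 13 16  7 28
dp:     1  2  2  3  4  5  2  3  1  6
At index 3 the value is 3.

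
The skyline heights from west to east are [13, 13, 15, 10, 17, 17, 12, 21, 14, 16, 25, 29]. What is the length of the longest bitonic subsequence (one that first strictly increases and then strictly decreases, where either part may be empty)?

6

inc[i] = longest strictly increasing subsequence ending at i; dec[i] = longest strictly decreasing subsequence starting at i:
i:      1  2  3  4  5  6  7  8  9 10 11 12
a[i]:  13 13 15 10 17 17 12 21 14 16 25 29
inc:    1  1  2  1  3  3  2  4  3  4  5  6
dec:    2  2  2  1  2  2  1  2  1  1  1  1
Best peak at i=12 (value 29): inc=6, dec=1, length 6+1−1 = 6.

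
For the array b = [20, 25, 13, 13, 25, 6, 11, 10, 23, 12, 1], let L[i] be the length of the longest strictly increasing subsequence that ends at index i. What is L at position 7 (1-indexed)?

2

dp[i] = 1 + max{dp[j] : j<i, b[j]<b[i]} (or 1 if no such j):
i:      1  2  3  4  5  6  7  8  9 10 11
b[i]:  20 25 13 13 25  6 11 10 23 12  1
dp:     1  2  1  1  2  1  2  2  3  3  1
At index 7 the value is 2.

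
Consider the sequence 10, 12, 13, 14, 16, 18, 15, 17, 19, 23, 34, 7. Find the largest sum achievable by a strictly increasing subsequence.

159

Let S[i] be the best sum of a strictly increasing subsequence ending at i:
i:       1   2   3   4   5   6   7   8   9  10  11  12
a[i]:   10  12  13  14  16  18  15  17  19  23  34   7
S:      10  22  35  49  65  83  64  82 102 125 159   7
Maximum is 159 (e.g. 10 + 12 + 13 + 14 + 16 + 18 + 19 + 23 + 34).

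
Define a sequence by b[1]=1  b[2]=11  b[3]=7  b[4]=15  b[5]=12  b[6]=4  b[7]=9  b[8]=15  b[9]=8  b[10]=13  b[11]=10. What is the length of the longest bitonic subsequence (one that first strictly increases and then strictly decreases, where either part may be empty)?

inc[i] = longest strictly increasing subsequence ending at i; dec[i] = longest strictly decreasing subsequence starting at i:
i:      1  2  3  4  5  6  7  8  9 10 11
b[i]:   1 11  7 15 12  4  9 15  8 13 10
inc:    1  2  2  3  3  2  3  4  3  4  4
dec:    1  3  2  4  3  1  2  3  1  2  1
Best peak at i=4 (value 15): inc=3, dec=4, length 3+4−1 = 6.

6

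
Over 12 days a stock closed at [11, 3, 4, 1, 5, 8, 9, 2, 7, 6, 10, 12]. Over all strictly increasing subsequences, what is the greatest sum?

Let S[i] be the best sum of a strictly increasing subsequence ending at i:
i:      1  2  3  4  5  6  7  8  9 10 11 12
a[i]:  11  3  4  1  5  8  9  2  7  6 10 12
S:     11  3  7  1 12 20 29  3 19 18 39 51
Maximum is 51 (e.g. 3 + 4 + 5 + 8 + 9 + 10 + 12).

51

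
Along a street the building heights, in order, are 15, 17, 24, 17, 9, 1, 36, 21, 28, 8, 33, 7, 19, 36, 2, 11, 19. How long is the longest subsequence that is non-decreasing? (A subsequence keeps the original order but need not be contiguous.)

Track the smallest tail for each achievable length (allowing ties):
15 → extends → [15]
17 → extends → [15, 17]
24 → extends → [15, 17, 24]
17 → replaces 24 → [15, 17, 17]
9 → replaces 15 → [9, 17, 17]
1 → replaces 9 → [1, 17, 17]
36 → extends → [1, 17, 17, 36]
21 → replaces 36 → [1, 17, 17, 21]
28 → extends → [1, 17, 17, 21, 28]
8 → replaces 17 → [1, 8, 17, 21, 28]
33 → extends → [1, 8, 17, 21, 28, 33]
7 → replaces 8 → [1, 7, 17, 21, 28, 33]
19 → replaces 21 → [1, 7, 17, 19, 28, 33]
36 → extends → [1, 7, 17, 19, 28, 33, 36]
2 → replaces 7 → [1, 2, 17, 19, 28, 33, 36]
11 → replaces 17 → [1, 2, 11, 19, 28, 33, 36]
19 → replaces 28 → [1, 2, 11, 19, 19, 33, 36]
Seven tails, so the longest non-decreasing subsequence has length 7 (e.g. 15, 17, 17, 21, 28, 33, 36).

7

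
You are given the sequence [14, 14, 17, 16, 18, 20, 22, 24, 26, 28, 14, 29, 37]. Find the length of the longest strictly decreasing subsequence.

3

Let dp[i] be the longest strictly decreasing subsequence ending at i:
i:      1  2  3  4  5  6  7  8  9 10 11 12 13
a[i]:  14 14 17 16 18 20 22 24 26 28 14 29 37
dp:     1  1  1  2  1  1  1  1  1  1  3  1  1
Maximum is 3.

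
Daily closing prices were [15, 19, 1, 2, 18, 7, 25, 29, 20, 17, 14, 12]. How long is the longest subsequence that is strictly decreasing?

5

Negate each value so 'decreasing' becomes 'increasing', then run patience tails on the negated sequence:
-15 → extends → [-15]
-19 → replaces -15 → [-19]
-1 → extends → [-19, -1]
-2 → replaces -1 → [-19, -2]
-18 → replaces -2 → [-19, -18]
-7 → extends → [-19, -18, -7]
-25 → replaces -19 → [-25, -18, -7]
-29 → replaces -25 → [-29, -18, -7]
-20 → replaces -18 → [-29, -20, -7]
-17 → replaces -7 → [-29, -20, -17]
-14 → extends → [-29, -20, -17, -14]
-12 → extends → [-29, -20, -17, -14, -12]
Five tails, so the longest strictly decreasing subsequence of the original has length 5.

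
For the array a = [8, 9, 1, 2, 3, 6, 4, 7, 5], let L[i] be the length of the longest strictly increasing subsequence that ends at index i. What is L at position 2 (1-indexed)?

2

dp[i] = 1 + max{dp[j] : j<i, a[j]<a[i]} (or 1 if no such j):
i:     1 2 3 4 5 6 7 8 9
a[i]:  8 9 1 2 3 6 4 7 5
dp:    1 2 1 2 3 4 4 5 5
At index 2 the value is 2.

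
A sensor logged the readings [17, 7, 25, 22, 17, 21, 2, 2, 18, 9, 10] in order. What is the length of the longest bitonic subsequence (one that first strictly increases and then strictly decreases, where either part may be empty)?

6

inc[i] = longest strictly increasing subsequence ending at i; dec[i] = longest strictly decreasing subsequence starting at i:
i:      1  2  3  4  5  6  7  8  9 10 11
a[i]:  17  7 25 22 17 21  2  2 18  9 10
inc:    1  1  2  2  2  3  1  1  3  2  3
dec:    3  2  5  4  2  3  1  1  2  1  1
Best peak at i=3 (value 25): inc=2, dec=5, length 2+5−1 = 6.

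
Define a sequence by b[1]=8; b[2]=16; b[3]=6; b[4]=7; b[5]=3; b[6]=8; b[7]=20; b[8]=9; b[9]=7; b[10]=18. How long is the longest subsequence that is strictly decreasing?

3

Let dp[i] be the longest strictly decreasing subsequence ending at i:
i:      1  2  3  4  5  6  7  8  9 10
b[i]:   8 16  6  7  3  8 20  9  7 18
dp:     1  1  2  2  3  2  1  2  3  2
Maximum is 3.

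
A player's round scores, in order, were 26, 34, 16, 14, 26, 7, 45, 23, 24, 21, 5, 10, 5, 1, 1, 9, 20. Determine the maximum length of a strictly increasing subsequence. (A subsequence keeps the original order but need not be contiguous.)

3

Track the smallest tail for each achievable length (strict):
26 → extends → [26]
34 → extends → [26, 34]
16 → replaces 26 → [16, 34]
14 → replaces 16 → [14, 34]
26 → replaces 34 → [14, 26]
7 → replaces 14 → [7, 26]
45 → extends → [7, 26, 45]
23 → replaces 26 → [7, 23, 45]
24 → replaces 45 → [7, 23, 24]
21 → replaces 23 → [7, 21, 24]
5 → replaces 7 → [5, 21, 24]
10 → replaces 21 → [5, 10, 24]
5 → already a tail → [5, 10, 24]
1 → replaces 5 → [1, 10, 24]
1 → already a tail → [1, 10, 24]
9 → replaces 10 → [1, 9, 24]
20 → replaces 24 → [1, 9, 20]
Three tails, so the longest strictly increasing subsequence has length 3 (e.g. 26, 34, 45).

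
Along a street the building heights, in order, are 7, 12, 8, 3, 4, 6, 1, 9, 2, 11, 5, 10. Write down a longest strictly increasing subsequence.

Patience tails give the LIS length; then backtrack through the dp parents:
7 → extends → [7]
12 → extends → [7, 12]
8 → replaces 12 → [7, 8]
3 → replaces 7 → [3, 8]
4 → replaces 8 → [3, 4]
6 → extends → [3, 4, 6]
1 → replaces 3 → [1, 4, 6]
9 → extends → [1, 4, 6, 9]
2 → replaces 4 → [1, 2, 6, 9]
11 → extends → [1, 2, 6, 9, 11]
5 → replaces 6 → [1, 2, 5, 9, 11]
10 → replaces 11 → [1, 2, 5, 9, 10]
Length 5; one witness is 3, 4, 6, 9, 11.

3, 4, 6, 9, 11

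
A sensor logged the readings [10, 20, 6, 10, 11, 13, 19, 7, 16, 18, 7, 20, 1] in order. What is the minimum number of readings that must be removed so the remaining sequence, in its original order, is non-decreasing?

Fewest deletions = n − (longest non-decreasing subsequence).
i:      1  2  3  4  5  6  7  8  9 10 11 12 13
a[i]:  10 20  6 10 11 13 19  7 16 18  7 20  1
dp:     1  2  1  2  3  4  5  2  5  6  3  7  1
max dp = 7, so deletions = 13 − 7 = 6.

6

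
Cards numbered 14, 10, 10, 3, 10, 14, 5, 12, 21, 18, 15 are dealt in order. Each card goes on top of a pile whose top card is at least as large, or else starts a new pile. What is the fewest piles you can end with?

4

Place each on the leftmost legal pile:
14 → new pile 1 (tops now [14])
10 → pile 1 (tops now [10])
10 → pile 1 (tops now [10])
3 → pile 1 (tops now [3])
10 → new pile 2 (tops now [3, 10])
14 → new pile 3 (tops now [3, 10, 14])
5 → pile 2 (tops now [3, 5, 14])
12 → pile 3 (tops now [3, 5, 12])
21 → new pile 4 (tops now [3, 5, 12, 21])
18 → pile 4 (tops now [3, 5, 12, 18])
15 → pile 4 (tops now [3, 5, 12, 15])
Four piles.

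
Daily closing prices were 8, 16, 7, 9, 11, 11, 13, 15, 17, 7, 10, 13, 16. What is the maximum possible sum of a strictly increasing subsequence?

Let S[i] be the best sum of a strictly increasing subsequence ending at i:
i:      1  2  3  4  5  6  7  8  9 10 11 12 13
a[i]:   8 16  7  9 11 11 13 15 17  7 10 13 16
S:      8 24  7 17 28 28 41 56 73  7 27 41 72
Maximum is 73 (e.g. 8 + 9 + 11 + 13 + 15 + 17).

73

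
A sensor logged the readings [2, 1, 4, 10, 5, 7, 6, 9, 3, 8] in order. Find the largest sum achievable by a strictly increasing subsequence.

27

Let S[i] be the best sum of a strictly increasing subsequence ending at i:
i:      1  2  3  4  5  6  7  8  9 10
a[i]:   2  1  4 10  5  7  6  9  3  8
S:      2  1  6 16 11 18 17 27  5 26
Maximum is 27 (e.g. 2 + 4 + 5 + 7 + 9).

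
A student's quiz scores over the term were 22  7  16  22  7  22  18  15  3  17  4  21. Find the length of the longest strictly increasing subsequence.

Let dp[i] be the length of the longest such subsequence ending at index i:
i:      1  2  3  4  5  6  7  8  9 10 11 12
a[i]:  22  7 16 22  7 22 18 15  3 17  4 21
dp:     1  1  2  3  1  3  3  2  1  3  2  4
Maximum dp value is 4.

4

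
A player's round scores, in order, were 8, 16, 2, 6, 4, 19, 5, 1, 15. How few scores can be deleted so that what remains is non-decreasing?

5

Fewest deletions = n − (longest non-decreasing subsequence).
i:      1  2  3  4  5  6  7  8  9
a[i]:   8 16  2  6  4 19  5  1 15
dp:     1  2  1  2  2  3  3  1  4
max dp = 4, so deletions = 9 − 4 = 5.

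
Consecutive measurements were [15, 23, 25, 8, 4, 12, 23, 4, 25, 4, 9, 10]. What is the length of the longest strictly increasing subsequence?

4

Track the smallest tail for each achievable length (strict):
15 → extends → [15]
23 → extends → [15, 23]
25 → extends → [15, 23, 25]
8 → replaces 15 → [8, 23, 25]
4 → replaces 8 → [4, 23, 25]
12 → replaces 23 → [4, 12, 25]
23 → replaces 25 → [4, 12, 23]
4 → already a tail → [4, 12, 23]
25 → extends → [4, 12, 23, 25]
4 → already a tail → [4, 12, 23, 25]
9 → replaces 12 → [4, 9, 23, 25]
10 → replaces 23 → [4, 9, 10, 25]
Four tails, so the longest strictly increasing subsequence has length 4 (e.g. 8, 12, 23, 25).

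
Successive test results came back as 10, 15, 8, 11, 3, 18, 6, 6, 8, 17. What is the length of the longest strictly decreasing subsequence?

Let dp[i] be the longest strictly decreasing subsequence ending at i:
i:      1  2  3  4  5  6  7  8  9 10
a[i]:  10 15  8 11  3 18  6  6  8 17
dp:     1  1  2  2  3  1  3  3  3  2
Maximum is 3.

3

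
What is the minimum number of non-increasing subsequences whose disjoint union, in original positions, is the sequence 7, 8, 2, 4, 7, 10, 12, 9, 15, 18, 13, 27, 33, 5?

The minimum number of non-increasing subsequences covering a sequence equals the length of its longest strictly increasing subsequence.
LIS length is 9 (e.g. 2, 4, 7, 10, 12, 15, 18, 27, 33), so 9 piles are needed.

9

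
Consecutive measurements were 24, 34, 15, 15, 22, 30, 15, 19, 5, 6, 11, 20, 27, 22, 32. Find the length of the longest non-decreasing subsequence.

7

Let dp[i] be the length of the longest such subsequence ending at index i:
i:      1  2  3  4  5  6  7  8  9 10 11 12 13 14 15
a[i]:  24 34 15 15 22 30 15 19  5  6 11 20 27 22 32
dp:     1  2  1  2  3  4  3  4  1  2  3  5  6  6  7
Maximum dp value is 7.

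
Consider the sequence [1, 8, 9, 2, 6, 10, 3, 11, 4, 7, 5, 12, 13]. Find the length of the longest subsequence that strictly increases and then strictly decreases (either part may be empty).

7

inc[i] = longest strictly increasing subsequence ending at i; dec[i] = longest strictly decreasing subsequence starting at i:
i:      1  2  3  4  5  6  7  8  9 10 11 12 13
a[i]:   1  8  9  2  6 10  3 11  4  7  5 12 13
inc:    1  2  3  2  3  4  3  5  4  5  5  6  7
dec:    1  3  3  1  2  3  1  3  1  2  1  1  1
Best peak at i=8 (value 11): inc=5, dec=3, length 5+3−1 = 7.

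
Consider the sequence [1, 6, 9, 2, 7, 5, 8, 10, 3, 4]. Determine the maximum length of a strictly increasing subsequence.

Let dp[i] be the length of the longest such subsequence ending at index i:
i:      1  2  3  4  5  6  7  8  9 10
a[i]:   1  6  9  2  7  5  8 10  3  4
dp:     1  2  3  2  3  3  4  5  3  4
Maximum dp value is 5.

5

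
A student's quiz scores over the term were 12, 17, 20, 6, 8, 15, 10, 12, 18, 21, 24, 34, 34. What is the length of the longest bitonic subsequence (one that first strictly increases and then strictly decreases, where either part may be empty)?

inc[i] = longest strictly increasing subsequence ending at i; dec[i] = longest strictly decreasing subsequence starting at i:
i:      1  2  3  4  5  6  7  8  9 10 11 12 13
a[i]:  12 17 20  6  8 15 10 12 18 21 24 34 34
inc:    1  2  3  1  2  3  3  4  5  6  7  8  8
dec:    2  3  3  1  1  2  1  1  1  1  1  1  1
Best peak at i=12 (value 34): inc=8, dec=1, length 8+1−1 = 8.

8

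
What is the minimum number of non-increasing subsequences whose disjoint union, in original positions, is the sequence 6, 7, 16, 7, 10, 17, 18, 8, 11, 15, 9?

5

Place each on the leftmost legal pile:
6 → new pile 1 (tops now [6])
7 → new pile 2 (tops now [6, 7])
16 → new pile 3 (tops now [6, 7, 16])
7 → pile 2 (tops now [6, 7, 16])
10 → pile 3 (tops now [6, 7, 10])
17 → new pile 4 (tops now [6, 7, 10, 17])
18 → new pile 5 (tops now [6, 7, 10, 17, 18])
8 → pile 3 (tops now [6, 7, 8, 17, 18])
11 → pile 4 (tops now [6, 7, 8, 11, 18])
15 → pile 5 (tops now [6, 7, 8, 11, 15])
9 → pile 4 (tops now [6, 7, 8, 9, 15])
Five piles.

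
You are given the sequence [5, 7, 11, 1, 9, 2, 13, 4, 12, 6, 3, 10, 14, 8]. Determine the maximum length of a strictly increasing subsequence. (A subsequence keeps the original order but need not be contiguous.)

6

Track the smallest tail for each achievable length (strict):
5 → extends → [5]
7 → extends → [5, 7]
11 → extends → [5, 7, 11]
1 → replaces 5 → [1, 7, 11]
9 → replaces 11 → [1, 7, 9]
2 → replaces 7 → [1, 2, 9]
13 → extends → [1, 2, 9, 13]
4 → replaces 9 → [1, 2, 4, 13]
12 → replaces 13 → [1, 2, 4, 12]
6 → replaces 12 → [1, 2, 4, 6]
3 → replaces 4 → [1, 2, 3, 6]
10 → extends → [1, 2, 3, 6, 10]
14 → extends → [1, 2, 3, 6, 10, 14]
8 → replaces 10 → [1, 2, 3, 6, 8, 14]
Six tails, so the longest strictly increasing subsequence has length 6 (e.g. 1, 2, 4, 6, 10, 14).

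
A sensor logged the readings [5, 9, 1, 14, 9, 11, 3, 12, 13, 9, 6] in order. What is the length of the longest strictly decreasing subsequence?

4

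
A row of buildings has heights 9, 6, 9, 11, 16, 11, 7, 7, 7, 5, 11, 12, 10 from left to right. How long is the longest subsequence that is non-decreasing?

Track the smallest tail for each achievable length (allowing ties):
9 → extends → [9]
6 → replaces 9 → [6]
9 → extends → [6, 9]
11 → extends → [6, 9, 11]
16 → extends → [6, 9, 11, 16]
11 → replaces 16 → [6, 9, 11, 11]
7 → replaces 9 → [6, 7, 11, 11]
7 → replaces 11 → [6, 7, 7, 11]
7 → replaces 11 → [6, 7, 7, 7]
5 → replaces 6 → [5, 7, 7, 7]
11 → extends → [5, 7, 7, 7, 11]
12 → extends → [5, 7, 7, 7, 11, 12]
10 → replaces 11 → [5, 7, 7, 7, 10, 12]
Six tails, so the longest non-decreasing subsequence has length 6 (e.g. 9, 9, 11, 11, 11, 12).

6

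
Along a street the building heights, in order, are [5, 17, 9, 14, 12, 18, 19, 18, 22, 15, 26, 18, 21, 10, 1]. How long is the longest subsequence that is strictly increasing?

7

Let dp[i] be the length of the longest such subsequence ending at index i:
i:      1  2  3  4  5  6  7  8  9 10 11 12 13 14 15
a[i]:   5 17  9 14 12 18 19 18 22 15 26 18 21 10  1
dp:     1  2  2  3  3  4  5  4  6  4  7  5  6  3  1
Maximum dp value is 7.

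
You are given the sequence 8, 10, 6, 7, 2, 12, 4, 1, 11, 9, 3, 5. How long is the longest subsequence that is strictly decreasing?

4

Let dp[i] be the longest strictly decreasing subsequence ending at i:
i:      1  2  3  4  5  6  7  8  9 10 11 12
a[i]:   8 10  6  7  2 12  4  1 11  9  3  5
dp:     1  1  2  2  3  1  3  4  2  3  4  4
Maximum is 4.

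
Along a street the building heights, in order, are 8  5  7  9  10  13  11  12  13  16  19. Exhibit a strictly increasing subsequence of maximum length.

Patience tails give the LIS length; then backtrack through the dp parents:
8 → extends → [8]
5 → replaces 8 → [5]
7 → extends → [5, 7]
9 → extends → [5, 7, 9]
10 → extends → [5, 7, 9, 10]
13 → extends → [5, 7, 9, 10, 13]
11 → replaces 13 → [5, 7, 9, 10, 11]
12 → extends → [5, 7, 9, 10, 11, 12]
13 → extends → [5, 7, 9, 10, 11, 12, 13]
16 → extends → [5, 7, 9, 10, 11, 12, 13, 16]
19 → extends → [5, 7, 9, 10, 11, 12, 13, 16, 19]
Length 9; one witness is 5, 7, 9, 10, 11, 12, 13, 16, 19.

5, 7, 9, 10, 11, 12, 13, 16, 19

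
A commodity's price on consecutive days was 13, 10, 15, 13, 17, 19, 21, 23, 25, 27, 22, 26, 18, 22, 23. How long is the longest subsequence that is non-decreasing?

8

Let dp[i] be the length of the longest such subsequence ending at index i:
i:      1  2  3  4  5  6  7  8  9 10 11 12 13 14 15
a[i]:  13 10 15 13 17 19 21 23 25 27 22 26 18 22 23
dp:     1  1  2  2  3  4  5  6  7  8  6  8  4  7  8
Maximum dp value is 8.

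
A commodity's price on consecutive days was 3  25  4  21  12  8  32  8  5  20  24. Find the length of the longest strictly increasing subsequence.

5

Track the smallest tail for each achievable length (strict):
3 → extends → [3]
25 → extends → [3, 25]
4 → replaces 25 → [3, 4]
21 → extends → [3, 4, 21]
12 → replaces 21 → [3, 4, 12]
8 → replaces 12 → [3, 4, 8]
32 → extends → [3, 4, 8, 32]
8 → already a tail → [3, 4, 8, 32]
5 → replaces 8 → [3, 4, 5, 32]
20 → replaces 32 → [3, 4, 5, 20]
24 → extends → [3, 4, 5, 20, 24]
Five tails, so the longest strictly increasing subsequence has length 5 (e.g. 3, 4, 12, 20, 24).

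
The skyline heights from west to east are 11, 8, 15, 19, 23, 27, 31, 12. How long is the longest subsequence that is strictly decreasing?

2

Negate each value so 'decreasing' becomes 'increasing', then run patience tails on the negated sequence:
-11 → extends → [-11]
-8 → extends → [-11, -8]
-15 → replaces -11 → [-15, -8]
-19 → replaces -15 → [-19, -8]
-23 → replaces -19 → [-23, -8]
-27 → replaces -23 → [-27, -8]
-31 → replaces -27 → [-31, -8]
-12 → replaces -8 → [-31, -12]
Two tails, so the longest strictly decreasing subsequence of the original has length 2.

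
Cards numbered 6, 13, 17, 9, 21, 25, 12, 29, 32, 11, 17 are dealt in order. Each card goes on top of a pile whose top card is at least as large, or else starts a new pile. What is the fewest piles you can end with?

Place each on the leftmost legal pile:
6 → new pile 1 (tops now [6])
13 → new pile 2 (tops now [6, 13])
17 → new pile 3 (tops now [6, 13, 17])
9 → pile 2 (tops now [6, 9, 17])
21 → new pile 4 (tops now [6, 9, 17, 21])
25 → new pile 5 (tops now [6, 9, 17, 21, 25])
12 → pile 3 (tops now [6, 9, 12, 21, 25])
29 → new pile 6 (tops now [6, 9, 12, 21, 25, 29])
32 → new pile 7 (tops now [6, 9, 12, 21, 25, 29, 32])
11 → pile 3 (tops now [6, 9, 11, 21, 25, 29, 32])
17 → pile 4 (tops now [6, 9, 11, 17, 25, 29, 32])
Seven piles.

7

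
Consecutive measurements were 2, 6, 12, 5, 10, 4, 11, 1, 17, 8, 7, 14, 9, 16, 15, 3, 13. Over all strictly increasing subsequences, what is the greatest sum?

59

Let S[i] be the best sum of a strictly increasing subsequence ending at i:
i:      1  2  3  4  5  6  7  8  9 10 11 12 13 14 15 16 17
a[i]:   2  6 12  5 10  4 11  1 17  8  7 14  9 16 15  3 13
S:      2  8 20  7 18  6 29  1 46 16 15 43 25 59 58  5 42
Maximum is 59 (e.g. 2 + 6 + 10 + 11 + 14 + 16).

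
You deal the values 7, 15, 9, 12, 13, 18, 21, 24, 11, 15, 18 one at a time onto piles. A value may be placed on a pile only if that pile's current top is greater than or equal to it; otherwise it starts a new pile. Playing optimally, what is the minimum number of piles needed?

Place each on the leftmost legal pile:
7 → new pile 1 (tops now [7])
15 → new pile 2 (tops now [7, 15])
9 → pile 2 (tops now [7, 9])
12 → new pile 3 (tops now [7, 9, 12])
13 → new pile 4 (tops now [7, 9, 12, 13])
18 → new pile 5 (tops now [7, 9, 12, 13, 18])
21 → new pile 6 (tops now [7, 9, 12, 13, 18, 21])
24 → new pile 7 (tops now [7, 9, 12, 13, 18, 21, 24])
11 → pile 3 (tops now [7, 9, 11, 13, 18, 21, 24])
15 → pile 5 (tops now [7, 9, 11, 13, 15, 21, 24])
18 → pile 6 (tops now [7, 9, 11, 13, 15, 18, 24])
Seven piles.

7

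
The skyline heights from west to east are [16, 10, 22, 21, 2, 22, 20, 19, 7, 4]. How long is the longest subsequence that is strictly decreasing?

Negate each value so 'decreasing' becomes 'increasing', then run patience tails on the negated sequence:
-16 → extends → [-16]
-10 → extends → [-16, -10]
-22 → replaces -16 → [-22, -10]
-21 → replaces -10 → [-22, -21]
-2 → extends → [-22, -21, -2]
-22 → already a tail → [-22, -21, -2]
-20 → replaces -2 → [-22, -21, -20]
-19 → extends → [-22, -21, -20, -19]
-7 → extends → [-22, -21, -20, -19, -7]
-4 → extends → [-22, -21, -20, -19, -7, -4]
Six tails, so the longest strictly decreasing subsequence of the original has length 6.

6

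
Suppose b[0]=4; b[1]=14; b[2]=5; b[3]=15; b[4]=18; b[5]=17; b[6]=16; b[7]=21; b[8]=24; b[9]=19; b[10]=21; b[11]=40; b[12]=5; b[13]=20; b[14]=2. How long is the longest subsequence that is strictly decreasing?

5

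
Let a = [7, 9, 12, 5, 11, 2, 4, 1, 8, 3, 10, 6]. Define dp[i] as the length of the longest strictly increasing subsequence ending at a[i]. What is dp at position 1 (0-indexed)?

2

dp[i] = 1 + max{dp[j] : j<i, a[j]<a[i]} (or 1 if no such j):
i:      0  1  2  3  4  5  6  7  8  9 10 11
a[i]:   7  9 12  5 11  2  4  1  8  3 10  6
dp:     1  2  3  1  3  1  2  1  3  2  4  3
At index 1 the value is 2.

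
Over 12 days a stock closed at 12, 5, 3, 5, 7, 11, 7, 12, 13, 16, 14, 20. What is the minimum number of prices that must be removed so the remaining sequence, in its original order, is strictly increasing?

Fewest deletions = n − (longest strictly increasing subsequence).
i:      1  2  3  4  5  6  7  8  9 10 11 12
a[i]:  12  5  3  5  7 11  7 12 13 16 14 20
dp:     1  1  1  2  3  4  3  5  6  7  7  8
max dp = 8, so deletions = 12 − 8 = 4.

4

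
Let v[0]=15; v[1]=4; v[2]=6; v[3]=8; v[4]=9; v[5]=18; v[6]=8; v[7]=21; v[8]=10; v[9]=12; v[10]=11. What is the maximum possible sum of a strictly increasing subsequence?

Let S[i] be the best sum of a strictly increasing subsequence ending at i:
i:      0  1  2  3  4  5  6  7  8  9 10
v[i]:  15  4  6  8  9 18  8 21 10 12 11
S:     15  4 10 18 27 45 18 66 37 49 48
Maximum is 66 (e.g. 4 + 6 + 8 + 9 + 18 + 21).

66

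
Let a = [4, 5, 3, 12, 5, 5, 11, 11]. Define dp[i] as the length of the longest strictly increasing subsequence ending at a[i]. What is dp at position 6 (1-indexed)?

2

dp[i] = 1 + max{dp[j] : j<i, a[j]<a[i]} (or 1 if no such j):
i:      1  2  3  4  5  6  7  8
a[i]:   4  5  3 12  5  5 11 11
dp:     1  2  1  3  2  2  3  3
At index 6 the value is 2.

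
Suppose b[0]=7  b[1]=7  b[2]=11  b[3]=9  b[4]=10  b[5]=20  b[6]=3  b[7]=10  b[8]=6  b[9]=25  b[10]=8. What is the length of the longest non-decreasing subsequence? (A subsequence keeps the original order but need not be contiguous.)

6

Let dp[i] be the length of the longest such subsequence ending at index i:
i:      0  1  2  3  4  5  6  7  8  9 10
b[i]:   7  7 11  9 10 20  3 10  6 25  8
dp:     1  2  3  3  4  5  1  5  2  6  3
Maximum dp value is 6.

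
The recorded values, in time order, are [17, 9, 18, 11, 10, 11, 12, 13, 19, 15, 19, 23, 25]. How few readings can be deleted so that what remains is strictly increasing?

4

Fewest deletions = n − (longest strictly increasing subsequence).
i:      1  2  3  4  5  6  7  8  9 10 11 12 13
a[i]:  17  9 18 11 10 11 12 13 19 15 19 23 25
dp:     1  1  2  2  2  3  4  5  6  6  7  8  9
max dp = 9, so deletions = 13 − 9 = 4.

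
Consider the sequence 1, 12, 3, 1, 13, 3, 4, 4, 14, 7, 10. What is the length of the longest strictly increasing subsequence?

5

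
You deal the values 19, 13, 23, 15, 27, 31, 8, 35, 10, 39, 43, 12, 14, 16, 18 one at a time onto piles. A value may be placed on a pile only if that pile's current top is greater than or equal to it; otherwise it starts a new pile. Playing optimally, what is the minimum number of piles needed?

7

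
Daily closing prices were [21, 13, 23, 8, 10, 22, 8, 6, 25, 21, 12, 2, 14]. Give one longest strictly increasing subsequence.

8, 10, 22, 25

Patience tails give the LIS length; then backtrack through the dp parents:
21 → extends → [21]
13 → replaces 21 → [13]
23 → extends → [13, 23]
8 → replaces 13 → [8, 23]
10 → replaces 23 → [8, 10]
22 → extends → [8, 10, 22]
8 → already a tail → [8, 10, 22]
6 → replaces 8 → [6, 10, 22]
25 → extends → [6, 10, 22, 25]
21 → replaces 22 → [6, 10, 21, 25]
12 → replaces 21 → [6, 10, 12, 25]
2 → replaces 6 → [2, 10, 12, 25]
14 → replaces 25 → [2, 10, 12, 14]
Length 4; one witness is 8, 10, 22, 25.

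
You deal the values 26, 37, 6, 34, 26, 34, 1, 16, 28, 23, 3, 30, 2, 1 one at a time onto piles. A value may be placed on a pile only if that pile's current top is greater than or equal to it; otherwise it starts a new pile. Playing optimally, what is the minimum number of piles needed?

4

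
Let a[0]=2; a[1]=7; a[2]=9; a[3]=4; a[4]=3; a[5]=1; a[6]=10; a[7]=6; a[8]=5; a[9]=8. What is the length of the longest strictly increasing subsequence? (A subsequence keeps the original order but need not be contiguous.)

4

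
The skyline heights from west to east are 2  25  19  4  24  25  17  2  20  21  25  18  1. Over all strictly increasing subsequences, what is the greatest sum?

89

Let S[i] be the best sum of a strictly increasing subsequence ending at i:
i:      1  2  3  4  5  6  7  8  9 10 11 12 13
a[i]:   2 25 19  4 24 25 17  2 20 21 25 18  1
S:      2 27 21  6 45 70 23  2 43 64 89 41  1
Maximum is 89 (e.g. 2 + 4 + 17 + 20 + 21 + 25).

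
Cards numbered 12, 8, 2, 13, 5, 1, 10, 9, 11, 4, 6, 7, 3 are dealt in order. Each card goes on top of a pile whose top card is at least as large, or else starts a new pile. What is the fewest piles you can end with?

Place each on the leftmost legal pile:
12 → new pile 1 (tops now [12])
8 → pile 1 (tops now [8])
2 → pile 1 (tops now [2])
13 → new pile 2 (tops now [2, 13])
5 → pile 2 (tops now [2, 5])
1 → pile 1 (tops now [1, 5])
10 → new pile 3 (tops now [1, 5, 10])
9 → pile 3 (tops now [1, 5, 9])
11 → new pile 4 (tops now [1, 5, 9, 11])
4 → pile 2 (tops now [1, 4, 9, 11])
6 → pile 3 (tops now [1, 4, 6, 11])
7 → pile 4 (tops now [1, 4, 6, 7])
3 → pile 2 (tops now [1, 3, 6, 7])
Four piles.

4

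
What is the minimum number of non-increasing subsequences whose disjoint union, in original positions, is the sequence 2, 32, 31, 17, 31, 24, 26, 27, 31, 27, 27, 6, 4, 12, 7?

Place each on the leftmost legal pile:
2 → new pile 1 (tops now [2])
32 → new pile 2 (tops now [2, 32])
31 → pile 2 (tops now [2, 31])
17 → pile 2 (tops now [2, 17])
31 → new pile 3 (tops now [2, 17, 31])
24 → pile 3 (tops now [2, 17, 24])
26 → new pile 4 (tops now [2, 17, 24, 26])
27 → new pile 5 (tops now [2, 17, 24, 26, 27])
31 → new pile 6 (tops now [2, 17, 24, 26, 27, 31])
27 → pile 5 (tops now [2, 17, 24, 26, 27, 31])
27 → pile 5 (tops now [2, 17, 24, 26, 27, 31])
6 → pile 2 (tops now [2, 6, 24, 26, 27, 31])
4 → pile 2 (tops now [2, 4, 24, 26, 27, 31])
12 → pile 3 (tops now [2, 4, 12, 26, 27, 31])
7 → pile 3 (tops now [2, 4, 7, 26, 27, 31])
Six piles.

6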